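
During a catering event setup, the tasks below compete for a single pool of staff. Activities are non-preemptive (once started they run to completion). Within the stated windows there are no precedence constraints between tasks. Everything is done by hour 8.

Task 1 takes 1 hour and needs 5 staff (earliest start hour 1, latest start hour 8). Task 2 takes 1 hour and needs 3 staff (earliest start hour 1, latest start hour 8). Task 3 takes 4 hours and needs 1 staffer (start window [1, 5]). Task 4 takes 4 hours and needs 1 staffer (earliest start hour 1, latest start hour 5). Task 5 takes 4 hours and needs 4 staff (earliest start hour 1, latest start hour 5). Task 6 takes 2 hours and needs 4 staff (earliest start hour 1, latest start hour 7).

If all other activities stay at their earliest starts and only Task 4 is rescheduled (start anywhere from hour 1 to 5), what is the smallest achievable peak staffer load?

17

Task 4@1: h1:18  h2:10  h3:6  h4:6  h5:0  h6:0  h7:0  h8:0 → peak 18
Task 4@2: h1:17  h2:10  h3:6  h4:6  h5:1  h6:0  h7:0  h8:0 → peak 17
Task 4@3: h1:17  h2:9  h3:6  h4:6  h5:1  h6:1  h7:0  h8:0 → peak 17
Task 4@4: h1:17  h2:9  h3:5  h4:6  h5:1  h6:1  h7:1  h8:0 → peak 17
Task 4@5: h1:17  h2:9  h3:5  h4:5  h5:1  h6:1  h7:1  h8:1 → peak 17
Best is Task 4@2, peak 17.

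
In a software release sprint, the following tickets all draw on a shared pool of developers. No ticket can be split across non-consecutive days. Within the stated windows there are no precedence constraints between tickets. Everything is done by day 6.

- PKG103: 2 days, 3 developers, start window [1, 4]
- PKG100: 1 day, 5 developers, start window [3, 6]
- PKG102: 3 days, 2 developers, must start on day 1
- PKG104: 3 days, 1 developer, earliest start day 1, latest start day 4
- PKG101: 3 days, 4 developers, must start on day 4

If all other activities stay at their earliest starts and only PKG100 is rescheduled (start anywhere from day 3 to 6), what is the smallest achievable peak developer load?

8

PKG100@3: d1:6  d2:6  d3:8  d4:4  d5:4  d6:4 → peak 8
PKG100@4: d1:6  d2:6  d3:3  d4:9  d5:4  d6:4 → peak 9
PKG100@5: d1:6  d2:6  d3:3  d4:4  d5:9  d6:4 → peak 9
PKG100@6: d1:6  d2:6  d3:3  d4:4  d5:4  d6:9 → peak 9
Best is PKG100@3, peak 8.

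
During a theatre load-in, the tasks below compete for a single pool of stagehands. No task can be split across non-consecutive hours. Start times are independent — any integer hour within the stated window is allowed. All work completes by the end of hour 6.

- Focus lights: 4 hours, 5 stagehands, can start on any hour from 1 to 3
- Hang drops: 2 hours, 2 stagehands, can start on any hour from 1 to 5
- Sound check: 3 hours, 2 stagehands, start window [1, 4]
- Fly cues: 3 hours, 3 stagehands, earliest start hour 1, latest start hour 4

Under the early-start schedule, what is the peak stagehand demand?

Early-start schedule: Focus lights@1, Hang drops@1, Sound check@1, Fly cues@1.
Load per hour: hour 1: 12, hour 2: 12, hour 3: 10, hour 4: 5, hour 5: 0, hour 6: 0.
Peak is 12.

12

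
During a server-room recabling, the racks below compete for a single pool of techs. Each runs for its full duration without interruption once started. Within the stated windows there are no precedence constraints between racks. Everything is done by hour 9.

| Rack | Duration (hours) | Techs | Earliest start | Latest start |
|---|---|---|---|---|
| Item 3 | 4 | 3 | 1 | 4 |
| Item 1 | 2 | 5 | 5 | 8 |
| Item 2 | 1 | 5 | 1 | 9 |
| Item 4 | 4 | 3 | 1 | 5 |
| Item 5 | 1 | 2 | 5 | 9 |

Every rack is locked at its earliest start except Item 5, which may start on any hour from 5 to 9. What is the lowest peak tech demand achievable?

Item 5@5: h1:11  h2:6  h3:6  h4:6  h5:7  h6:5  h7:0  h8:0  h9:0 → peak 11
Item 5@6: h1:11  h2:6  h3:6  h4:6  h5:5  h6:7  h7:0  h8:0  h9:0 → peak 11
Item 5@7: h1:11  h2:6  h3:6  h4:6  h5:5  h6:5  h7:2  h8:0  h9:0 → peak 11
Item 5@8: h1:11  h2:6  h3:6  h4:6  h5:5  h6:5  h7:0  h8:2  h9:0 → peak 11
Item 5@9: h1:11  h2:6  h3:6  h4:6  h5:5  h6:5  h7:0  h8:0  h9:2 → peak 11
Best is Item 5@5, peak 11.

11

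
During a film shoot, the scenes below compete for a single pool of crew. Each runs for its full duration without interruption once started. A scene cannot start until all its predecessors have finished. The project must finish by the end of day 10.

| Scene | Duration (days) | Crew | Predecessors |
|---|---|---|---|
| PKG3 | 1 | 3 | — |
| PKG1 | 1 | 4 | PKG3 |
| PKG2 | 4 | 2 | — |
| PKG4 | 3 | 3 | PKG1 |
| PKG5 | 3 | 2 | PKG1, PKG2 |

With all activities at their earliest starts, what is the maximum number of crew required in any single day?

Early-start schedule: PKG3@1, PKG1@2, PKG2@1, PKG4@3, PKG5@5.
Load per day: day 1: 5, day 2: 6, day 3: 5, day 4: 5, day 5: 5, day 6: 2, day 7: 2, day 8: 0, day 9: 0, day 10: 0.
Peak is 6.

6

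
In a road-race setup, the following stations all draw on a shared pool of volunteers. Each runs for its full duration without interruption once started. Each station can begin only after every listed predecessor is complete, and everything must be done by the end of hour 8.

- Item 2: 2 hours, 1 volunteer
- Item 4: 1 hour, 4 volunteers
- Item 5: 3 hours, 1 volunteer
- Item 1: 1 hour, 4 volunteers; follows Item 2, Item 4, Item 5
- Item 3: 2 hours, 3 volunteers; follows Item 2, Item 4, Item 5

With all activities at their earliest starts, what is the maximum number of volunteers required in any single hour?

Early-start schedule: Item 2@1, Item 4@1, Item 5@1, Item 1@4, Item 3@4.
Load per hour: hour 1: 6, hour 2: 2, hour 3: 1, hour 4: 7, hour 5: 3, hour 6: 0, hour 7: 0, hour 8: 0.
Peak is 7.

7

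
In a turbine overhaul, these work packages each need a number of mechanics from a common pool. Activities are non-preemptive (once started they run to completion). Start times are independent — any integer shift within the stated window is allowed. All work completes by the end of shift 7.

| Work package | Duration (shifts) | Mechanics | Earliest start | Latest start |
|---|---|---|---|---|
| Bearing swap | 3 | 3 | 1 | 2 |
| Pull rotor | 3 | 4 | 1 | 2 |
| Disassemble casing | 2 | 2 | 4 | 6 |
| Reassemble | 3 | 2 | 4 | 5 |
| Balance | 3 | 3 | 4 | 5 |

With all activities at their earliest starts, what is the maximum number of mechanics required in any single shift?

Early-start schedule: Bearing swap@1, Pull rotor@1, Disassemble casing@4, Reassemble@4, Balance@4.
Load per shift: shift 1: 7, shift 2: 7, shift 3: 7, shift 4: 7, shift 5: 7, shift 6: 5, shift 7: 0.
Peak is 7.

7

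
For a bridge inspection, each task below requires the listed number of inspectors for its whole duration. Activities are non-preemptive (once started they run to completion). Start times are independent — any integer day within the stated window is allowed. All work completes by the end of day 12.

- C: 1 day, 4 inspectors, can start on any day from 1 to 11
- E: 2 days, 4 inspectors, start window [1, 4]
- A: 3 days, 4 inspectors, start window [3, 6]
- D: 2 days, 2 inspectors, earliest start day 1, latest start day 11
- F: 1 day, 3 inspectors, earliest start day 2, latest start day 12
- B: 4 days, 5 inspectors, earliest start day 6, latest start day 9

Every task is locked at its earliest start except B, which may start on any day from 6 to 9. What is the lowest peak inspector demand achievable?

B@6: d1:10  d2:9  d3:4  d4:4  d5:4  d6:5  d7:5  d8:5  d9:5  d10:0  d11:0  d12:0 → peak 10
B@7: d1:10  d2:9  d3:4  d4:4  d5:4  d6:0  d7:5  d8:5  d9:5  d10:5  d11:0  d12:0 → peak 10
B@8: d1:10  d2:9  d3:4  d4:4  d5:4  d6:0  d7:0  d8:5  d9:5  d10:5  d11:5  d12:0 → peak 10
B@9: d1:10  d2:9  d3:4  d4:4  d5:4  d6:0  d7:0  d8:0  d9:5  d10:5  d11:5  d12:5 → peak 10
Best is B@6, peak 10.

10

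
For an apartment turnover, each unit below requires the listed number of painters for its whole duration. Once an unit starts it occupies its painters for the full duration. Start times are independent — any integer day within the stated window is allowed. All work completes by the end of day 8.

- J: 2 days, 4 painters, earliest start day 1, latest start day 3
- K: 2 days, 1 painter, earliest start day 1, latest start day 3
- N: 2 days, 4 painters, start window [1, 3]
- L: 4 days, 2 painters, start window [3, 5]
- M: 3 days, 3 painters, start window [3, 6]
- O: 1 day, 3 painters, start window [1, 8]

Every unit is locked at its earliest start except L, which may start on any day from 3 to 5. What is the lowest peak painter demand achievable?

12

L@3: d1:12  d2:9  d3:5  d4:5  d5:5  d6:2  d7:0  d8:0 → peak 12
L@4: d1:12  d2:9  d3:3  d4:5  d5:5  d6:2  d7:2  d8:0 → peak 12
L@5: d1:12  d2:9  d3:3  d4:3  d5:5  d6:2  d7:2  d8:2 → peak 12
Best is L@3, peak 12.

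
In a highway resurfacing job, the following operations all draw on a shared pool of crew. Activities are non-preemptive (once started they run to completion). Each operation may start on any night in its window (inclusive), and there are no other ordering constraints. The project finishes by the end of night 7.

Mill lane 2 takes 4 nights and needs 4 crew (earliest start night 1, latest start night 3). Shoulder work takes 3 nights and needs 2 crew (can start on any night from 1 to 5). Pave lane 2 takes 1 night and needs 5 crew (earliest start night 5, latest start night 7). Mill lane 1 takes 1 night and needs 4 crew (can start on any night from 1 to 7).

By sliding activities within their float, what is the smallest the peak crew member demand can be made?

6

Early-start (Mill lane 2@1, Shoulder work@1, Pave lane 2@5, Mill lane 1@1) gives peak 10: n1:10  n2:6  n3:6  n4:4  n5:5  n6:0  n7:0.
Shift Mill lane 1→6.
Schedule Mill lane 2@1, Shoulder work@1, Pave lane 2@5, Mill lane 1@6: n1:6  n2:6  n3:6  n4:4  n5:5  n6:4  n7:0 — peak 6.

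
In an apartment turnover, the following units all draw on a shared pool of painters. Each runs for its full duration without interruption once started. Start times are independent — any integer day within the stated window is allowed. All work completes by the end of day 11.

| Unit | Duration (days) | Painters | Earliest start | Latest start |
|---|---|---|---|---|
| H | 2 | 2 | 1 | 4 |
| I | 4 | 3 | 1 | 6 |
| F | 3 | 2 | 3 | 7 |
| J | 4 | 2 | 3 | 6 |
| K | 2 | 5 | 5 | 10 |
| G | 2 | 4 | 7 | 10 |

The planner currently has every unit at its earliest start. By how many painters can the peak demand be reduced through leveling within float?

4

Early-start peak: d1:5  d2:5  d3:7  d4:7  d5:9  d6:7  d7:4  d8:4  d9:0  d10:0  d11:0 ⇒ 9.
Leveled (H@1, I@1, F@5, J@3, K@8, G@10): d1:5  d2:5  d3:5  d4:5  d5:4  d6:4  d7:2  d8:5  d9:5  d10:4  d11:4 ⇒ 5.
Reduction 9 − 5 = 4.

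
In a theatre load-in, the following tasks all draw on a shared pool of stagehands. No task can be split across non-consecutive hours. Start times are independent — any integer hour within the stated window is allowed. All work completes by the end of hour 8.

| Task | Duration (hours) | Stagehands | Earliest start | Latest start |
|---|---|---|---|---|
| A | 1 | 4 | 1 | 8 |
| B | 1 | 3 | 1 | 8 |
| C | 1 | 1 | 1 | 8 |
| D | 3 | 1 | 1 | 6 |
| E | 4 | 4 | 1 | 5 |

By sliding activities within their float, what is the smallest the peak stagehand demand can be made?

4

Early-start (A@1, B@1, C@1, D@1, E@1) gives peak 13: h1:13  h2:5  h3:5  h4:4  h5:0  h6:0  h7:0  h8:0.
Shift B→2, C→3, D→2, E→5.
Schedule A@1, B@2, C@3, D@2, E@5: h1:4  h2:4  h3:2  h4:1  h5:4  h6:4  h7:4  h8:4 — peak 4.
Total stagehand-hours = 27 over 8 hours ⇒ peak ≥ ⌈27/8⌉ = 4, so 4 is optimal.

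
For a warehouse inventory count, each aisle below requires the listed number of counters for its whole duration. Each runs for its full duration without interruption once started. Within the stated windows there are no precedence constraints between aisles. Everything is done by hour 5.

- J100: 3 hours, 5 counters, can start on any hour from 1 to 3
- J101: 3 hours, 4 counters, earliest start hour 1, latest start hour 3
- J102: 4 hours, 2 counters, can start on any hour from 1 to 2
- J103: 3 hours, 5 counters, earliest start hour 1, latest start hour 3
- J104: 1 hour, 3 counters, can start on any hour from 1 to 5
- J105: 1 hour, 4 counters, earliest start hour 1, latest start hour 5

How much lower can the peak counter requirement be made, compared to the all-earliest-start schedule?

Early-start peak: h1:23  h2:16  h3:16  h4:2  h5:0 ⇒ 23.
Leveled (J100@1, J101@1, J102@1, J103@1, J104@4, J105@4): h1:16  h2:16  h3:16  h4:9  h5:0 ⇒ 16.
Reduction 23 − 16 = 7.

7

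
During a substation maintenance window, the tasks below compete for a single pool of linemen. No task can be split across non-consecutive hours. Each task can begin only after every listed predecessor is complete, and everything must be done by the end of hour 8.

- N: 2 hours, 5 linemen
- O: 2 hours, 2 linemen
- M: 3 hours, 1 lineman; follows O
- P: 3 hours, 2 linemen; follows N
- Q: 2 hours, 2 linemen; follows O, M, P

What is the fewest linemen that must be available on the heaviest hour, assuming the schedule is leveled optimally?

Schedule N@1, O@1, M@3, P@3, Q@6: h1:7  h2:7  h3:3  h4:3  h5:3  h6:2  h7:2  h8:0 — peak 7.
No arrangement of the 10 feasible schedules does better.

7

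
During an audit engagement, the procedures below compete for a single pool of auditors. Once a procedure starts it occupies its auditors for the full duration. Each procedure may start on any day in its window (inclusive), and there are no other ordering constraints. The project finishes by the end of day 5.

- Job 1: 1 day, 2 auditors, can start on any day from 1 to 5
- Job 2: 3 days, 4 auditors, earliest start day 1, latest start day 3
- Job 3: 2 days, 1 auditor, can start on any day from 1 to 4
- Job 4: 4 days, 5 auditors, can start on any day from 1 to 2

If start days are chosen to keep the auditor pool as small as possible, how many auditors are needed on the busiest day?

9

Early-start (Job 1@1, Job 2@1, Job 3@1, Job 4@1) gives peak 12: d1:12  d2:10  d3:9  d4:5  d5:0.
Shift Job 3→4, Job 4→2.
Schedule Job 1@1, Job 2@1, Job 3@4, Job 4@2: d1:6  d2:9  d3:9  d4:6  d5:6 — peak 9.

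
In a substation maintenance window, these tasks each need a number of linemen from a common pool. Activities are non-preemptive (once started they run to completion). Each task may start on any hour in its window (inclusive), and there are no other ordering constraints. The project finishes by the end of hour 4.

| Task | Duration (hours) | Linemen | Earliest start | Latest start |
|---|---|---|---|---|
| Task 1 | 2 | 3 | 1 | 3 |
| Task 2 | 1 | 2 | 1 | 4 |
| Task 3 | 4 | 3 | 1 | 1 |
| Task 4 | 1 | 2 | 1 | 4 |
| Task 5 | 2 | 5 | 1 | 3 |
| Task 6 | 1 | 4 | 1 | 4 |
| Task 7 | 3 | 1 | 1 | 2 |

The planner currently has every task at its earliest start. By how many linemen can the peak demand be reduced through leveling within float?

9

Early-start peak: h1:20  h2:12  h3:4  h4:3 ⇒ 20.
Leveled (Task 1@1, Task 2@1, Task 3@1, Task 4@1, Task 5@3, Task 6@2, Task 7@1): h1:11  h2:11  h3:9  h4:8 ⇒ 11.
Reduction 20 − 11 = 9.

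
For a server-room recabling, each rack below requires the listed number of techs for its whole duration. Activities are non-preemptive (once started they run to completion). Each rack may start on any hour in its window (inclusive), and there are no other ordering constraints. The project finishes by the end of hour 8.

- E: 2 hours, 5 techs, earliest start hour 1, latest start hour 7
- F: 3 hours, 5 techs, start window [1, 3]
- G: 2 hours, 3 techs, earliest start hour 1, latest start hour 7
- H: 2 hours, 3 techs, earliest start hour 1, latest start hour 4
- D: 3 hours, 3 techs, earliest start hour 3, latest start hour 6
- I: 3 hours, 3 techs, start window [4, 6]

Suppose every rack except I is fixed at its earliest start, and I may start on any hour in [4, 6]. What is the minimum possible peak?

I@4: h1:16  h2:16  h3:8  h4:6  h5:6  h6:3  h7:0  h8:0 → peak 16
I@5: h1:16  h2:16  h3:8  h4:3  h5:6  h6:3  h7:3  h8:0 → peak 16
I@6: h1:16  h2:16  h3:8  h4:3  h5:3  h6:3  h7:3  h8:3 → peak 16
Best is I@4, peak 16.

16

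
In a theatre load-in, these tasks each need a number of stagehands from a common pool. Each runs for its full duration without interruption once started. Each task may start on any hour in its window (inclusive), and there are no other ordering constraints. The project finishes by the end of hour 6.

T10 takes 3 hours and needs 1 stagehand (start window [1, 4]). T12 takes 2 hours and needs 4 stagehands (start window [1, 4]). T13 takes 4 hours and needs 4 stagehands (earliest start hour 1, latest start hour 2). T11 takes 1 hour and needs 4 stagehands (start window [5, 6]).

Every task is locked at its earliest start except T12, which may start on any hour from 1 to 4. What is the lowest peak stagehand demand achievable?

8

T12@1: h1:9  h2:9  h3:5  h4:4  h5:4  h6:0 → peak 9
T12@2: h1:5  h2:9  h3:9  h4:4  h5:4  h6:0 → peak 9
T12@3: h1:5  h2:5  h3:9  h4:8  h5:4  h6:0 → peak 9
T12@4: h1:5  h2:5  h3:5  h4:8  h5:8  h6:0 → peak 8
Best is T12@4, peak 8.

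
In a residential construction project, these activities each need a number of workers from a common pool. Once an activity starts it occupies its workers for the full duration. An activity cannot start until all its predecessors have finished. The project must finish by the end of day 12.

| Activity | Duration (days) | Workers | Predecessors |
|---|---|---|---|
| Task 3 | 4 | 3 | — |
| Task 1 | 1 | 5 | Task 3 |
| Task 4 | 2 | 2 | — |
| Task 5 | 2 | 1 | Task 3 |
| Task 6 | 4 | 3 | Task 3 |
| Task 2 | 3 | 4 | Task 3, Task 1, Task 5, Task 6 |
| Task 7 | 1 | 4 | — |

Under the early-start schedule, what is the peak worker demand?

9

Early-start schedule: Task 3@1, Task 1@5, Task 4@1, Task 5@5, Task 6@5, Task 2@9, Task 7@1.
Load per day: day 1: 9, day 2: 5, day 3: 3, day 4: 3, day 5: 9, day 6: 4, day 7: 3, day 8: 3, day 9: 4, day 10: 4, day 11: 4, day 12: 0.
Peak is 9.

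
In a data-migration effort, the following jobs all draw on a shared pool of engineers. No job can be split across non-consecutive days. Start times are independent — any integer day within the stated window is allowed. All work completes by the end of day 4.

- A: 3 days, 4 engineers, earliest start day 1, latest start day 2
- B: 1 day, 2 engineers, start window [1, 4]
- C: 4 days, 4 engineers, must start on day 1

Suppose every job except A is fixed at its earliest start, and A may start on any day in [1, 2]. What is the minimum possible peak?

A@1: d1:10  d2:8  d3:8  d4:4 → peak 10
A@2: d1:6  d2:8  d3:8  d4:8 → peak 8
Best is A@2, peak 8.

8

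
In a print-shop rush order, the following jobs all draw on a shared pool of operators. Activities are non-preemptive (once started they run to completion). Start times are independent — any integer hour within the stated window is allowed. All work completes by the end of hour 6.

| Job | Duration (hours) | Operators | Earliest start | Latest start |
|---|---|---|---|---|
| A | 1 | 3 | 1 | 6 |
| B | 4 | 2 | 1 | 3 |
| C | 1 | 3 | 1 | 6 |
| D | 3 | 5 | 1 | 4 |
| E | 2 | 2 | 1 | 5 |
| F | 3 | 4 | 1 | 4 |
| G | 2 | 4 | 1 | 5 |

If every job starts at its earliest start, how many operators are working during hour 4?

2

At early start, hour 4 has: B.
Demand: 2 = 2.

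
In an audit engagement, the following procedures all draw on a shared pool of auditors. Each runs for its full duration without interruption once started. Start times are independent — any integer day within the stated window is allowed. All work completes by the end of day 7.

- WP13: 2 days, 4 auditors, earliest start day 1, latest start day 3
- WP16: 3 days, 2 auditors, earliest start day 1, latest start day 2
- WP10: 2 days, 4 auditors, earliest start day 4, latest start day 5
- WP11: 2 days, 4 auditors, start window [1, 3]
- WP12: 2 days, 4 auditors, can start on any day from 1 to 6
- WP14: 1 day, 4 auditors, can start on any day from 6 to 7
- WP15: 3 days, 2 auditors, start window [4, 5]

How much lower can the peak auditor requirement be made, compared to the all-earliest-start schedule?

4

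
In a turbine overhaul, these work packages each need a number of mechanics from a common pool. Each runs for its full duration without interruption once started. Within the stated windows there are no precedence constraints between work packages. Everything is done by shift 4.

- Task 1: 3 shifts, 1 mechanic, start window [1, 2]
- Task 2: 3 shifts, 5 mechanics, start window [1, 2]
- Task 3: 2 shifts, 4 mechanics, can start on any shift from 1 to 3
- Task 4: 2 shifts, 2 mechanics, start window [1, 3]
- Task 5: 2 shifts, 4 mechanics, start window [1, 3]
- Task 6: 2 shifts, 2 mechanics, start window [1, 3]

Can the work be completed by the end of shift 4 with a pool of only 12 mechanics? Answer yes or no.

Schedule Task 1@1, Task 2@1, Task 3@1, Task 4@1, Task 5@3, Task 6@3: s1:12  s2:12  s3:12  s4:6 — peak 12 ≤ 12.

yes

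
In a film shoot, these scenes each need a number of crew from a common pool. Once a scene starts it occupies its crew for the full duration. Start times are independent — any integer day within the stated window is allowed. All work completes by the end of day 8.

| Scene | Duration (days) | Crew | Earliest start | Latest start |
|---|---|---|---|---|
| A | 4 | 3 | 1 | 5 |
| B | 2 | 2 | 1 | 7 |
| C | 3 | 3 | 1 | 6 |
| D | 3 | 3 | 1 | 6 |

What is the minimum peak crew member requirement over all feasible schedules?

Early-start (A@1, B@1, C@1, D@1) gives peak 11: d1:11  d2:11  d3:9  d4:3  d5:0  d6:0  d7:0  d8:0.
Shift C→3, D→5.
Schedule A@1, B@1, C@3, D@5: d1:5  d2:5  d3:6  d4:6  d5:6  d6:3  d7:3  d8:0 — peak 6.

6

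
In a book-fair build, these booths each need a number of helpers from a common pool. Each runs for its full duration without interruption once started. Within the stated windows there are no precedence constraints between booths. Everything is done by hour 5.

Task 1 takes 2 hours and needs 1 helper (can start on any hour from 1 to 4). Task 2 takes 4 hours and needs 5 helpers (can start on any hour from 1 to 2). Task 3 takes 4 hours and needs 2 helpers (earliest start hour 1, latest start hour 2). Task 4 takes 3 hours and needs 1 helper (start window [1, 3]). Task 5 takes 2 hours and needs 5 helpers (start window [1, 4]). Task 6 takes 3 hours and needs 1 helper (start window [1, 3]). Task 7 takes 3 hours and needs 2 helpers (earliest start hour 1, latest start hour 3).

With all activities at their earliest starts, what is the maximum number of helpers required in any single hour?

Early-start schedule: Task 1@1, Task 2@1, Task 3@1, Task 4@1, Task 5@1, Task 6@1, Task 7@1.
Load per hour: hour 1: 17, hour 2: 17, hour 3: 11, hour 4: 7, hour 5: 0.
Peak is 17.

17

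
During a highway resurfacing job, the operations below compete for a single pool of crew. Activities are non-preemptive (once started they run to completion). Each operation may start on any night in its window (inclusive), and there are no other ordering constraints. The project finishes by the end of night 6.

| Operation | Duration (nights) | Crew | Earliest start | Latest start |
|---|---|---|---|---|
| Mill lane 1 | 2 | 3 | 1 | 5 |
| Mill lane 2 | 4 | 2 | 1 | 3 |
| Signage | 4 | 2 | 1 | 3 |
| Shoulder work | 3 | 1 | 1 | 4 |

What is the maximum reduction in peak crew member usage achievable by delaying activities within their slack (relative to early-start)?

3

Early-start peak: n1:8  n2:8  n3:5  n4:4  n5:0  n6:0 ⇒ 8.
Leveled (Mill lane 1@1, Mill lane 2@1, Signage@3, Shoulder work@3): n1:5  n2:5  n3:5  n4:5  n5:3  n6:2 ⇒ 5.
Reduction 8 − 5 = 3.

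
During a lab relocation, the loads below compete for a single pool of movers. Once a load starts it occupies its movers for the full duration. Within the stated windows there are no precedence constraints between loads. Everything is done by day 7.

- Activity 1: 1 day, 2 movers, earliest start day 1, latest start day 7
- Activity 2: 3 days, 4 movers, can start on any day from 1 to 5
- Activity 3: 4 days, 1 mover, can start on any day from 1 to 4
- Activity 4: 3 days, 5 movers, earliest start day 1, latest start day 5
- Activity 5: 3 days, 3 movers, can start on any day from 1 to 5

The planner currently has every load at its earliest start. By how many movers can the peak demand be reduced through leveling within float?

Early-start peak: d1:15  d2:13  d3:13  d4:1  d5:0  d6:0  d7:0 ⇒ 15.
Leveled (Activity 1@1, Activity 2@1, Activity 3@4, Activity 4@5, Activity 5@2): d1:6  d2:7  d3:7  d4:4  d5:6  d6:6  d7:6 ⇒ 7.
Reduction 15 − 7 = 8.

8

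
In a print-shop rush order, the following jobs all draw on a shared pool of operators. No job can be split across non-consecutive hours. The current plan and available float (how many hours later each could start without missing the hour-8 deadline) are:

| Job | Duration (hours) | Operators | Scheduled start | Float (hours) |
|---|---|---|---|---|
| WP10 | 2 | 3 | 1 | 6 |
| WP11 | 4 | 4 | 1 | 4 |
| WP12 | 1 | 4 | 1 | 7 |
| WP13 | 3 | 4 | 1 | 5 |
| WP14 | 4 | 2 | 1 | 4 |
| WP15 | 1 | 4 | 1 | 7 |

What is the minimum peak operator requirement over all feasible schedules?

8

Early-start (WP10@1, WP11@1, WP12@1, WP13@1, WP14@1, WP15@1) gives peak 21: h1:21  h2:13  h3:10  h4:6  h5:0  h6:0  h7:0  h8:0.
Shift WP12→3, WP13→4, WP14→5, WP15→7.
Schedule WP10@1, WP11@1, WP12@3, WP13@4, WP14@5, WP15@7: h1:7  h2:7  h3:8  h4:8  h5:6  h6:6  h7:6  h8:2 — peak 8.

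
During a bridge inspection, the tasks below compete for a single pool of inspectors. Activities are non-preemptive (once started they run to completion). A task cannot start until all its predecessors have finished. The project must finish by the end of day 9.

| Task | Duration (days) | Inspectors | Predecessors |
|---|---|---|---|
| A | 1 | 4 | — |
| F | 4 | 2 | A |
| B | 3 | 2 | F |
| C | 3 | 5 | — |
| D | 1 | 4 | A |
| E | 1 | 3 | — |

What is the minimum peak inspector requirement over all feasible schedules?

7

Early-start (A@1, F@2, B@6, C@1, D@2, E@1) gives peak 12: d1:12  d2:11  d3:7  d4:2  d5:2  d6:2  d7:2  d8:2  d9:0.
Shift C→2, D→5.
Schedule A@1, F@2, B@6, C@2, D@5, E@1: d1:7  d2:7  d3:7  d4:7  d5:6  d6:2  d7:2  d8:2  d9:0 — peak 7.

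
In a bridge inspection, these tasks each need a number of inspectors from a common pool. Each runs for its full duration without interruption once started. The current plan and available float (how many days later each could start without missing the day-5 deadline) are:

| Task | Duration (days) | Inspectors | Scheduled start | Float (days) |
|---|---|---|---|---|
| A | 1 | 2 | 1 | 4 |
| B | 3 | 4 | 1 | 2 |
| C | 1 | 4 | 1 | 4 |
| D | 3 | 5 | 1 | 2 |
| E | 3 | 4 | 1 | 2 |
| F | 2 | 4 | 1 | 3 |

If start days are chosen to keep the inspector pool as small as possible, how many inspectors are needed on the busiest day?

13

Early-start (A@1, B@1, C@1, D@1, E@1, F@1) gives peak 23: d1:23  d2:17  d3:13  d4:0  d5:0.
Shift D→2, E→2, F→4.
Schedule A@1, B@1, C@1, D@2, E@2, F@4: d1:10  d2:13  d3:13  d4:13  d5:4 — peak 13.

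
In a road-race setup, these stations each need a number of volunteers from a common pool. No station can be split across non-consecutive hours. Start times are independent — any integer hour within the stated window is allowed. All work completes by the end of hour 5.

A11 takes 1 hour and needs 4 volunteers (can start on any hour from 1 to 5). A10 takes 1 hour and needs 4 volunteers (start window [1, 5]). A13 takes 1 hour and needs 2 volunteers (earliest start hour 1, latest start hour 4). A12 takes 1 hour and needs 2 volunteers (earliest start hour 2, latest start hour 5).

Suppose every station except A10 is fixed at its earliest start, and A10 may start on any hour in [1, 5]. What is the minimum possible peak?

6

A10@1: h1:10  h2:2  h3:0  h4:0  h5:0 → peak 10
A10@2: h1:6  h2:6  h3:0  h4:0  h5:0 → peak 6
A10@3: h1:6  h2:2  h3:4  h4:0  h5:0 → peak 6
A10@4: h1:6  h2:2  h3:0  h4:4  h5:0 → peak 6
A10@5: h1:6  h2:2  h3:0  h4:0  h5:4 → peak 6
Best is A10@2, peak 6.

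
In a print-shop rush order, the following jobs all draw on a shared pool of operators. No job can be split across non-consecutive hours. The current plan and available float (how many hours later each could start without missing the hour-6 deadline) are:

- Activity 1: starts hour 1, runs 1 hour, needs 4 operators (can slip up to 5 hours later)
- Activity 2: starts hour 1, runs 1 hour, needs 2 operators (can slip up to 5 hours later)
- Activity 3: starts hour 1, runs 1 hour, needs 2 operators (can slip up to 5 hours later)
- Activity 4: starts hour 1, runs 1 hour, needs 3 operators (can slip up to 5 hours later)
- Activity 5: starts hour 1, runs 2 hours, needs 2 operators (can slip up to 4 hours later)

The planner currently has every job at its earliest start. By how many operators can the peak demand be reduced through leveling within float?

Early-start peak: h1:13  h2:2  h3:0  h4:0  h5:0  h6:0 ⇒ 13.
Leveled (Activity 1@1, Activity 2@2, Activity 3@2, Activity 4@3, Activity 5@4): h1:4  h2:4  h3:3  h4:2  h5:2  h6:0 ⇒ 4.
Reduction 13 − 4 = 9.

9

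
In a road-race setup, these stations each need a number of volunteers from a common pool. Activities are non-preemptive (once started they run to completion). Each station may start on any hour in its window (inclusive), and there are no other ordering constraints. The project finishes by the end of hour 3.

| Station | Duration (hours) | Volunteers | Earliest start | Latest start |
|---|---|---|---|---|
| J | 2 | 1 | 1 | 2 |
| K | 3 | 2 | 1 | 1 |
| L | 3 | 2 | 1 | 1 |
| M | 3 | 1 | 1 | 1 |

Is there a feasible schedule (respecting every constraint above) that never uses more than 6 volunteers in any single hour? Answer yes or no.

yes

Schedule J@1, K@1, L@1, M@1: h1:6  h2:6  h3:5 — peak 6 ≤ 6.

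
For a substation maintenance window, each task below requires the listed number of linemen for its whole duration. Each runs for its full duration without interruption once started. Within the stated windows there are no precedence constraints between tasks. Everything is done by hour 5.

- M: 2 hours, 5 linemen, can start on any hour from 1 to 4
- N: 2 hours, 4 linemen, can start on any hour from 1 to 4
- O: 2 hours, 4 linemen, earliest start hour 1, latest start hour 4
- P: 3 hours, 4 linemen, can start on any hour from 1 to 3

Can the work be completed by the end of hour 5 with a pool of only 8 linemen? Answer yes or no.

no

The minimum achievable peak is 9; 8 < 9, so no feasible schedule stays within the cap.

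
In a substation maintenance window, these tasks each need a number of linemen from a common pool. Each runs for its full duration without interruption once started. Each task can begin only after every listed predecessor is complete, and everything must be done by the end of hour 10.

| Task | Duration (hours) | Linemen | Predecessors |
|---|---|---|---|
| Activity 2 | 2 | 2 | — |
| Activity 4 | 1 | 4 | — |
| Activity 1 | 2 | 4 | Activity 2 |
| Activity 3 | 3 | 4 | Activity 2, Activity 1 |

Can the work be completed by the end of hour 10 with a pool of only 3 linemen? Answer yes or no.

no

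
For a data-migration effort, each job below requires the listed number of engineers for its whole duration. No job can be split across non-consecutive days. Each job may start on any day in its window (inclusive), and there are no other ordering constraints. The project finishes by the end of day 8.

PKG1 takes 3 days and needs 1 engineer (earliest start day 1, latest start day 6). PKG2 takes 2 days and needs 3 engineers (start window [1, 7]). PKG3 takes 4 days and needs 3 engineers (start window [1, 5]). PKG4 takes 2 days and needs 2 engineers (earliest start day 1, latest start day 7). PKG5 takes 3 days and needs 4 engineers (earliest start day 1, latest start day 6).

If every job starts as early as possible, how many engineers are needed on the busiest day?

Early-start schedule: PKG1@1, PKG2@1, PKG3@1, PKG4@1, PKG5@1.
Load per day: day 1: 13, day 2: 13, day 3: 8, day 4: 3, day 5: 0, day 6: 0, day 7: 0, day 8: 0.
Peak is 13.

13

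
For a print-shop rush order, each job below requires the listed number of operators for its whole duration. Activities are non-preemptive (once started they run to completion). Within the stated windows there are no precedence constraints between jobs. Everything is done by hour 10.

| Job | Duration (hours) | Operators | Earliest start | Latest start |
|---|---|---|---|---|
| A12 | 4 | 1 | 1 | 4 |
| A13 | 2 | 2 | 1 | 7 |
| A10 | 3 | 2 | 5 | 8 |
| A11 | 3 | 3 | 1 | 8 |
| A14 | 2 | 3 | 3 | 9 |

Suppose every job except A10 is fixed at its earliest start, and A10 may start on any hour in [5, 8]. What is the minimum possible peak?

7

A10@5: h1:6  h2:6  h3:7  h4:4  h5:2  h6:2  h7:2  h8:0  h9:0  h10:0 → peak 7
A10@6: h1:6  h2:6  h3:7  h4:4  h5:0  h6:2  h7:2  h8:2  h9:0  h10:0 → peak 7
A10@7: h1:6  h2:6  h3:7  h4:4  h5:0  h6:0  h7:2  h8:2  h9:2  h10:0 → peak 7
A10@8: h1:6  h2:6  h3:7  h4:4  h5:0  h6:0  h7:0  h8:2  h9:2  h10:2 → peak 7
Best is A10@5, peak 7.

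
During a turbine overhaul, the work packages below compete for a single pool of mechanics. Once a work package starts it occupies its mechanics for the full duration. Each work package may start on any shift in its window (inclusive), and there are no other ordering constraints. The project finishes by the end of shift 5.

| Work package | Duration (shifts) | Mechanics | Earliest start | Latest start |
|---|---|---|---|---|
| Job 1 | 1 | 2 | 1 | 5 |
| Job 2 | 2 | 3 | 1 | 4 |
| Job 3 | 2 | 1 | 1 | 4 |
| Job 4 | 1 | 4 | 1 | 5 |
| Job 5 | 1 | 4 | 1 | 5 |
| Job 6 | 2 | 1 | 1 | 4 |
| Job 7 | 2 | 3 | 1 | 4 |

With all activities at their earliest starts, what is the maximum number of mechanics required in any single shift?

18

Early-start schedule: Job 1@1, Job 2@1, Job 3@1, Job 4@1, Job 5@1, Job 6@1, Job 7@1.
Load per shift: shift 1: 18, shift 2: 8, shift 3: 0, shift 4: 0, shift 5: 0.
Peak is 18.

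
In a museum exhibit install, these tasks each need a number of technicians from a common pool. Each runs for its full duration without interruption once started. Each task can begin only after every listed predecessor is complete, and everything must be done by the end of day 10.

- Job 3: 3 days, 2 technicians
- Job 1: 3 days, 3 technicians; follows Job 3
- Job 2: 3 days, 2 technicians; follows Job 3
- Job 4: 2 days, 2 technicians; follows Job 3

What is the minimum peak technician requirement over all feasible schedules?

Early-start (Job 3@1, Job 1@4, Job 2@4, Job 4@4) gives peak 7: d1:2  d2:2  d3:2  d4:7  d5:7  d6:5  d7:0  d8:0  d9:0  d10:0.
Shift Job 2→7, Job 4→7.
Schedule Job 3@1, Job 1@4, Job 2@7, Job 4@7: d1:2  d2:2  d3:2  d4:3  d5:3  d6:3  d7:4  d8:4  d9:2  d10:0 — peak 4.

4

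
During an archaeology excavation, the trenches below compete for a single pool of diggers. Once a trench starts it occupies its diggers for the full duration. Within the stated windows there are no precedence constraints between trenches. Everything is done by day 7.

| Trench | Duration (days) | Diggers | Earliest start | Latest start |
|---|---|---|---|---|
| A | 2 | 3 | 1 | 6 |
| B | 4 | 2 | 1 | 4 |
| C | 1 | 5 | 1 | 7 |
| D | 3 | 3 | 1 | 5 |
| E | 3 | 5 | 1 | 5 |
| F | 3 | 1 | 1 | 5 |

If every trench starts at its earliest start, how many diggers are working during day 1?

19

At early start, day 1 has: A, B, C, D, E, F.
Demand: 3 + 2 + 5 + 3 + 5 + 1 = 19.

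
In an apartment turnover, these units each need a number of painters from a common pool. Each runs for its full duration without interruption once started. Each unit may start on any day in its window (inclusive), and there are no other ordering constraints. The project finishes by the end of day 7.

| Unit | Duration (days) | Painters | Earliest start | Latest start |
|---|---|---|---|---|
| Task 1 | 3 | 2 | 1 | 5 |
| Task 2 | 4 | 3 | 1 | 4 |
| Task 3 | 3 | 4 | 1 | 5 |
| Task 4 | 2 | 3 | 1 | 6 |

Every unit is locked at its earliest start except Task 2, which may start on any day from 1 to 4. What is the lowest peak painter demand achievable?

Task 2@1: d1:12  d2:12  d3:9  d4:3  d5:0  d6:0  d7:0 → peak 12
Task 2@2: d1:9  d2:12  d3:9  d4:3  d5:3  d6:0  d7:0 → peak 12
Task 2@3: d1:9  d2:9  d3:9  d4:3  d5:3  d6:3  d7:0 → peak 9
Task 2@4: d1:9  d2:9  d3:6  d4:3  d5:3  d6:3  d7:3 → peak 9
Best is Task 2@3, peak 9.

9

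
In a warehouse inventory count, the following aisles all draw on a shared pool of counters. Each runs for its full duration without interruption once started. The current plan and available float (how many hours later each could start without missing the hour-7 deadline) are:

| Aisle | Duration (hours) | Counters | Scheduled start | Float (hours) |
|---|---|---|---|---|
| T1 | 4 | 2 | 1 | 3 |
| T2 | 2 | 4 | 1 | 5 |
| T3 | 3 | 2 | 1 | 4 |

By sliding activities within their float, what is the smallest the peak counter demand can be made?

Early-start (T1@1, T2@1, T3@1) gives peak 8: h1:8  h2:8  h3:4  h4:2  h5:0  h6:0  h7:0.
Shift T2→5.
Schedule T1@1, T2@5, T3@1: h1:4  h2:4  h3:4  h4:2  h5:4  h6:4  h7:0 — peak 4.
Total counter-hours = 22 over 7 hours ⇒ peak ≥ ⌈22/7⌉ = 4, so 4 is optimal.

4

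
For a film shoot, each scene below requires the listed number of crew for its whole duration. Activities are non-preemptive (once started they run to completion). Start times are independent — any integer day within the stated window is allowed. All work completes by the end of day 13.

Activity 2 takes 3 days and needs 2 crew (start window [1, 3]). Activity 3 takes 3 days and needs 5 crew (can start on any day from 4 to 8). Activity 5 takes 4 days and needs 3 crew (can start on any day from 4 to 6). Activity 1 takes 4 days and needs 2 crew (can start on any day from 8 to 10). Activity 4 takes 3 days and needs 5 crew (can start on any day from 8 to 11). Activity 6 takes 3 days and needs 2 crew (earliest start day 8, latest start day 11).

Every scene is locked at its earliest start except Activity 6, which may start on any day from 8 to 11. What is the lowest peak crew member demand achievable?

8

Activity 6@8: d1:2  d2:2  d3:2  d4:8  d5:8  d6:8  d7:3  d8:9  d9:9  d10:9  d11:2  d12:0  d13:0 → peak 9
Activity 6@9: d1:2  d2:2  d3:2  d4:8  d5:8  d6:8  d7:3  d8:7  d9:9  d10:9  d11:4  d12:0  d13:0 → peak 9
Activity 6@10: d1:2  d2:2  d3:2  d4:8  d5:8  d6:8  d7:3  d8:7  d9:7  d10:9  d11:4  d12:2  d13:0 → peak 9
Activity 6@11: d1:2  d2:2  d3:2  d4:8  d5:8  d6:8  d7:3  d8:7  d9:7  d10:7  d11:4  d12:2  d13:2 → peak 8
Best is Activity 6@11, peak 8.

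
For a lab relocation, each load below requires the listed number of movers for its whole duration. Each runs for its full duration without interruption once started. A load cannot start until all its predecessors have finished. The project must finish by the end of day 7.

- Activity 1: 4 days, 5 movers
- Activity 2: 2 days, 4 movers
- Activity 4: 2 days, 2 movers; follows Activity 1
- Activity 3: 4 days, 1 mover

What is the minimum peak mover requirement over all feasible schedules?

Early-start (Activity 1@1, Activity 2@1, Activity 4@5, Activity 3@1) gives peak 10: d1:10  d2:10  d3:6  d4:6  d5:2  d6:2  d7:0.
Shift Activity 2→5.
Schedule Activity 1@1, Activity 2@5, Activity 4@5, Activity 3@1: d1:6  d2:6  d3:6  d4:6  d5:6  d6:6  d7:0 — peak 6.
Total mover-days = 36 over 7 days ⇒ peak ≥ ⌈36/7⌉ = 6, so 6 is optimal.

6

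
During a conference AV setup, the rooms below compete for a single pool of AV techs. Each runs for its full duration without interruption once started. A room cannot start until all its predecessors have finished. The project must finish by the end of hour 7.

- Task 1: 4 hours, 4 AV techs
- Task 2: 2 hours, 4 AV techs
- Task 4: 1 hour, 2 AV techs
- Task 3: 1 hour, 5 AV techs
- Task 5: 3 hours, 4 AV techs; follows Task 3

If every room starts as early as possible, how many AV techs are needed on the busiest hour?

Early-start schedule: Task 1@1, Task 2@1, Task 4@1, Task 3@1, Task 5@2.
Load per hour: hour 1: 15, hour 2: 12, hour 3: 8, hour 4: 8, hour 5: 0, hour 6: 0, hour 7: 0.
Peak is 15.

15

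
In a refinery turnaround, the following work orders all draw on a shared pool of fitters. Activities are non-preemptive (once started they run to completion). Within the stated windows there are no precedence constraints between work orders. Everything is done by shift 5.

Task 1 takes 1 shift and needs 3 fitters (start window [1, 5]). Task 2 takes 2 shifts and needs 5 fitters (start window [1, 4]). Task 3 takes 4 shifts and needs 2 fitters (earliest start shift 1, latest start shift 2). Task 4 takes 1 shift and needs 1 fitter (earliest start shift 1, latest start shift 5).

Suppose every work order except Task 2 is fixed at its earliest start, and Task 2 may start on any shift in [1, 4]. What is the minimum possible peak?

7

Task 2@1: s1:11  s2:7  s3:2  s4:2  s5:0 → peak 11
Task 2@2: s1:6  s2:7  s3:7  s4:2  s5:0 → peak 7
Task 2@3: s1:6  s2:2  s3:7  s4:7  s5:0 → peak 7
Task 2@4: s1:6  s2:2  s3:2  s4:7  s5:5 → peak 7
Best is Task 2@2, peak 7.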